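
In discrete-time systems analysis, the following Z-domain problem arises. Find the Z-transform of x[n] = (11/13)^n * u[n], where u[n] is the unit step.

The Z-transform of a^n * u[n] is z/(z-a) for |z| > |a|.
Here a = 11/13, so X(z) = z/(z - (11/13)) = 13z/(13z - 11)
ROC: |z| > 11/13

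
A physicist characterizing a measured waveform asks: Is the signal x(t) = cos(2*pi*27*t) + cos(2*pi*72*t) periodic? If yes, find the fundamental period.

f1 = 27 Hz, f2 = 72 Hz
Period T1 = 1/27, T2 = 1/72
Ratio T1/T2 = 72/27, which is rational.
The signal is periodic with fundamental period T = 1/GCD(27,72) = 1/9 s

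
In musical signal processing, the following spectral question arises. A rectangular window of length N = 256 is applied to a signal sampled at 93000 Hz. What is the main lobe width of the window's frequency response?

For a rectangular window of length N,
the main lobe width in frequency is 2*f_s/N.
= 2*93000/256 = 11625/16 Hz
This determines the minimum frequency separation for resolving two sinusoids.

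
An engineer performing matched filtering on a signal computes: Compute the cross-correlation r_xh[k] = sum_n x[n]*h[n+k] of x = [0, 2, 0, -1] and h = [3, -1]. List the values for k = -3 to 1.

Both sequences indexed from 0 and zero outside their support.
Lags with overlap: k = -3 to 1.
  r_xh[-3] = x[3]*h[0] = -3
  r_xh[-2] = x[2]*h[0] + x[3]*h[1] = 1
  r_xh[-1] = x[1]*h[0] + x[2]*h[1] = 6
  r_xh[0] = x[0]*h[0] + x[1]*h[1] = -2
  r_xh[1] = x[0]*h[1] = 0
r_xh = [-3, 1, 6, -2, 0] (for k = -3, ..., 1)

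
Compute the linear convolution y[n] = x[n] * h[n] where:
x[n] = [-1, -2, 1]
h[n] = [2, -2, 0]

y[n] = sum_k x[k]*h[n-k]. Output length = len(x) + len(h) - 1 = 3 + 3 - 1 = 5.
y[0] = -1*2 = -2
y[1] = -2*2 + -1*-2 = -2
y[2] = 1*2 + -2*-2 + -1*0 = 6
y[3] = 1*-2 + -2*0 = -2
y[4] = 1*0 = 0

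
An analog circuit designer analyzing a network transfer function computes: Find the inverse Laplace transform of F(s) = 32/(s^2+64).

Standard pair: w/(s^2+w^2) <-> sin(wt)*u(t)
Recognize w^2 = 64, so w = 8; numerator 32 = 4*8.
f(t) = 4*sin(8t)*u(t)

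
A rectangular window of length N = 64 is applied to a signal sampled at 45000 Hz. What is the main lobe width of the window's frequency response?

For a rectangular window of length N,
the main lobe width in frequency is 2*f_s/N.
= 2*45000/64 = 5625/4 Hz
This determines the minimum frequency separation for resolving two sinusoids.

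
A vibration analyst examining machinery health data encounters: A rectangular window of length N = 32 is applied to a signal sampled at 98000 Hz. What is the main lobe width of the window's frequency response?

For a rectangular window of length N,
the main lobe width in frequency is 2*f_s/N.
= 2*98000/32 = 6125 Hz
This determines the minimum frequency separation for resolving two sinusoids.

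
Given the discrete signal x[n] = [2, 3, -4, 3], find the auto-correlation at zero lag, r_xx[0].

The auto-correlation at zero lag r_xx[0] equals the signal energy.
r_xx[0] = sum of x[n]^2 = 2^2 + 3^2 + (-4)^2 + 3^2
= 4 + 9 + 16 + 9 = 38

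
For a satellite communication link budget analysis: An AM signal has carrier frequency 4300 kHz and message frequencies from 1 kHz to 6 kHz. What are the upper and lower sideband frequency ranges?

Upper sideband (USB) = fc + [fm_low, fm_high] = 4300 + [1, 6] = [4301, 4306] kHz
Lower sideband (LSB) = fc - [fm_high, fm_low] = 4300 - [6, 1] = [4294, 4299] kHz
Total occupied spectrum: 4294 kHz to 4306 kHz (plus carrier at 4300 kHz)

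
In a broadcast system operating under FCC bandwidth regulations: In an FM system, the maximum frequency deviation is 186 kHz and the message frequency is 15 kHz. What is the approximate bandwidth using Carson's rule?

Carson's rule: BW = 2*(delta_f + f_m)
= 2*(186 + 15) kHz = 402 kHz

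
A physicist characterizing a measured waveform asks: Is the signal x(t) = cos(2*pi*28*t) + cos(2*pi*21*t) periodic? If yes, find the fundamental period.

f1 = 28 Hz, f2 = 21 Hz
Period T1 = 1/28, T2 = 1/21
Ratio T1/T2 = 21/28, which is rational.
The signal is periodic with fundamental period T = 1/GCD(28,21) = 1/7 s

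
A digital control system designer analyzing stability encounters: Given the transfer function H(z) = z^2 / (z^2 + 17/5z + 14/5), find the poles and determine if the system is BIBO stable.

Poles are roots of the denominator: z^2 + 17/5z + 14/5 = 0.
Quadratic formula: z = [-(17/5) +/- sqrt((17/5)^2 - 4*(14/5))] / 2
Discriminant = 289/25 - 56/5 = 9/25; sqrt = 3/5.
z = (-17/5 +/- 3/5) / 2 => z = -7/5 or z = -2.
|p1| = 7/5, |p2| = 2.
For BIBO stability, all poles must lie inside the unit circle (|p| < 1).
System is UNSTABLE since at least one |p| >= 1.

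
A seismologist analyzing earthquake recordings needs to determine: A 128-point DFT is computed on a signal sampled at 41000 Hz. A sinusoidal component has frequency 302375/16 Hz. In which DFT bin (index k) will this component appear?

DFT frequency resolution = f_s/N = 41000/128 = 5125/16 Hz
Bin index k = f_signal / resolution = 302375/16 / 5125/16 = 59
The signal frequency 302375/16 Hz falls in DFT bin k = 59.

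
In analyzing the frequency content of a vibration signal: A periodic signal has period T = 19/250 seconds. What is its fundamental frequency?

The fundamental frequency is the reciprocal of the period.
f = 1/T = 1/(19/250) = 250/19 Hz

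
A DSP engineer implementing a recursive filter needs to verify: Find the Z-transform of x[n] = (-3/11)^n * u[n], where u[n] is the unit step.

The Z-transform of a^n * u[n] is z/(z-a) for |z| > |a|.
Here a = -3/11, so X(z) = z/(z - (-3/11)) = 11z/(11z + 3)
ROC: |z| > 3/11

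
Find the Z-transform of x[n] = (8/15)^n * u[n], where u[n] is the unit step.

The Z-transform of a^n * u[n] is z/(z-a) for |z| > |a|.
Here a = 8/15, so X(z) = z/(z - (8/15)) = 15z/(15z - 8)
ROC: |z| > 8/15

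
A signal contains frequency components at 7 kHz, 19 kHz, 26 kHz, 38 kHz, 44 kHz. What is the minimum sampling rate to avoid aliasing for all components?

The highest frequency component is f_max = 44 kHz.
Nyquist rate = 2 * f_max = 2 * 44 kHz = 88 kHz.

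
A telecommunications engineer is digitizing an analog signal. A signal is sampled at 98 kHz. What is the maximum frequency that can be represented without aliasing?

The maximum frequency that can be represented without aliasing
is the Nyquist frequency: f_max = f_s / 2 = 98 kHz / 2 = 49 kHz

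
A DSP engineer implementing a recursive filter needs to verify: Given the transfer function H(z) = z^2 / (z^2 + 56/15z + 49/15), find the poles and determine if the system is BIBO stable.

Poles are roots of the denominator: z^2 + 56/15z + 49/15 = 0.
Quadratic formula: z = [-(56/15) +/- sqrt((56/15)^2 - 4*(49/15))] / 2
Discriminant = 3136/225 - 196/15 = 196/225; sqrt = 14/15.
z = (-56/15 +/- 14/15) / 2 => z = -7/5 or z = -7/3.
|p1| = 7/3, |p2| = 7/5.
For BIBO stability, all poles must lie inside the unit circle (|p| < 1).
System is UNSTABLE since at least one |p| >= 1.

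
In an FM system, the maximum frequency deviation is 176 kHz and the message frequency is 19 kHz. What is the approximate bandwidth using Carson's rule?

Carson's rule: BW = 2*(delta_f + f_m)
= 2*(176 + 19) kHz = 390 kHz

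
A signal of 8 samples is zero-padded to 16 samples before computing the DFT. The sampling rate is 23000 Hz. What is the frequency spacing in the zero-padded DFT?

Original DFT: N = 8, resolution = f_s/N = 23000/8 = 2875 Hz
Zero-padded DFT: N = 16, resolution = f_s/N = 23000/16 = 2875/2 Hz
Zero-padding interpolates the spectrum (finer frequency grid)
but does NOT improve the true spectral resolution (ability to resolve close frequencies).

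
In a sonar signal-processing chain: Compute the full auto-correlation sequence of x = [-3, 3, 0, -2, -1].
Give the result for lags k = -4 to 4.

r_xx[k] = sum_m x[m]*x[m+k], indexed from 0, for k = -4 to 4:
  r_xx[-4] = x[4]*x[0] = 3
  r_xx[-3] = x[3]*x[0] + x[4]*x[1] = 3
  r_xx[-2] = x[2]*x[0] + x[3]*x[1] + x[4]*x[2] = -6
  r_xx[-1] = x[1]*x[0] + x[2]*x[1] + x[3]*x[2] + x[4]*x[3] = -7
  r_xx[0] = x[0]*x[0] + x[1]*x[1] + x[2]*x[2] + x[3]*x[3] + x[4]*x[4] = 23
  r_xx[1] = x[0]*x[1] + x[1]*x[2] + x[2]*x[3] + x[3]*x[4] = -7
  r_xx[2] = x[0]*x[2] + x[1]*x[3] + x[2]*x[4] = -6
  r_xx[3] = x[0]*x[3] + x[1]*x[4] = 3
  r_xx[4] = x[0]*x[4] = 3
r_xx = [3, 3, -6, -7, 23, -7, -6, 3, 3]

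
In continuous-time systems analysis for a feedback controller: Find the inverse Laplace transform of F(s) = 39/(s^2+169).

Standard pair: w/(s^2+w^2) <-> sin(wt)*u(t)
Recognize w^2 = 169, so w = 13; numerator 39 = 3*13.
f(t) = 3*sin(13t)*u(t)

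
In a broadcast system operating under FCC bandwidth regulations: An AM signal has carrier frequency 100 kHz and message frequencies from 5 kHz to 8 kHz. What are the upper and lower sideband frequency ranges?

Upper sideband (USB) = fc + [fm_low, fm_high] = 100 + [5, 8] = [105, 108] kHz
Lower sideband (LSB) = fc - [fm_high, fm_low] = 100 - [8, 5] = [92, 95] kHz
Total occupied spectrum: 92 kHz to 108 kHz (plus carrier at 100 kHz)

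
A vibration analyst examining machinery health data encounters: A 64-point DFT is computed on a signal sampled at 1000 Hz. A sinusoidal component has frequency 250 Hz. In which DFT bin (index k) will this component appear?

DFT frequency resolution = f_s/N = 1000/64 = 125/8 Hz
Bin index k = f_signal / resolution = 250 / 125/8 = 16
The signal frequency 250 Hz falls in DFT bin k = 16.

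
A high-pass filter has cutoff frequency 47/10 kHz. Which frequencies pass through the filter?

A high-pass filter passes all frequencies above the cutoff frequency 47/10 kHz and attenuates lower frequencies.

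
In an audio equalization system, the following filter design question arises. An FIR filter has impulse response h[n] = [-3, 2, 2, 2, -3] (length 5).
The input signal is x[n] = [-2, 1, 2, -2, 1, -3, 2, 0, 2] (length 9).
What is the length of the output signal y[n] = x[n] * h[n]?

For linear convolution, the output length is:
len(y) = len(x) + len(h) - 1 = 9 + 5 - 1 = 13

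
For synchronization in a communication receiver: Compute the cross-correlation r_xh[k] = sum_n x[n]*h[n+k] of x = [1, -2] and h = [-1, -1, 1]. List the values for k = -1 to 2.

Both sequences indexed from 0 and zero outside their support.
Lags with overlap: k = -1 to 2.
  r_xh[-1] = x[1]*h[0] = 2
  r_xh[0] = x[0]*h[0] + x[1]*h[1] = 1
  r_xh[1] = x[0]*h[1] + x[1]*h[2] = -3
  r_xh[2] = x[0]*h[2] = 1
r_xh = [2, 1, -3, 1] (for k = -1, ..., 2)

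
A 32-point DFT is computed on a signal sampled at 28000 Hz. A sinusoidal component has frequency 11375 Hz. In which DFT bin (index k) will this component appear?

DFT frequency resolution = f_s/N = 28000/32 = 875 Hz
Bin index k = f_signal / resolution = 11375 / 875 = 13
The signal frequency 11375 Hz falls in DFT bin k = 13.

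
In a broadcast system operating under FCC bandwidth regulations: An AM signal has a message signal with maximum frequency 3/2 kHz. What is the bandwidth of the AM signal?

In AM (double-sideband), the bandwidth is twice the message frequency.
BW = 2 * f_m = 2 * 3/2 kHz = 3 kHz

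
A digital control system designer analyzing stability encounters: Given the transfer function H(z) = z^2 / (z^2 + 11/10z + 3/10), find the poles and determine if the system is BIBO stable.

Poles are roots of the denominator: z^2 + 11/10z + 3/10 = 0.
Quadratic formula: z = [-(11/10) +/- sqrt((11/10)^2 - 4*(3/10))] / 2
Discriminant = 121/100 - 6/5 = 1/100; sqrt = 1/10.
z = (-11/10 +/- 1/10) / 2 => z = -1/2 or z = -3/5.
|p1| = 1/2, |p2| = 3/5.
For BIBO stability, all poles must lie inside the unit circle (|p| < 1).
System is STABLE since both |p| < 1.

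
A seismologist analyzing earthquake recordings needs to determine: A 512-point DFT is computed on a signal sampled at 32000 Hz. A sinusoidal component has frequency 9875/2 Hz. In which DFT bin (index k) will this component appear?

DFT frequency resolution = f_s/N = 32000/512 = 125/2 Hz
Bin index k = f_signal / resolution = 9875/2 / 125/2 = 79
The signal frequency 9875/2 Hz falls in DFT bin k = 79.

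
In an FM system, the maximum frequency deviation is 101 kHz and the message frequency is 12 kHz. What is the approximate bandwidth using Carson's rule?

Carson's rule: BW = 2*(delta_f + f_m)
= 2*(101 + 12) kHz = 226 kHz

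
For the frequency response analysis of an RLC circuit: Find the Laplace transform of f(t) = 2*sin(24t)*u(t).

Standard pair: sin(wt)*u(t) <-> w/(s^2+w^2)
With w = 24: L{2*sin(24t)*u(t)} = 48/(s^2+576)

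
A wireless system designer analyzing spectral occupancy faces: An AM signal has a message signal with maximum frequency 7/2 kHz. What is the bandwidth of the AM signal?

In AM (double-sideband), the bandwidth is twice the message frequency.
BW = 2 * f_m = 2 * 7/2 kHz = 7 kHz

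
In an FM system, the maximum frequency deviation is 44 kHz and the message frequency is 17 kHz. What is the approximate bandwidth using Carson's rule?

Carson's rule: BW = 2*(delta_f + f_m)
= 2*(44 + 17) kHz = 122 kHz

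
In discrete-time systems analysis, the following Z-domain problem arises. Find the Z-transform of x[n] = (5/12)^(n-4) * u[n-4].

Time-shifting property: if X(z) = Z{x[n]}, then Z{x[n-d]} = z^(-d) * X(z)
X(z) = z/(z - 5/12) for x[n] = (5/12)^n * u[n]
Z{x[n-4]} = z^(-4) * z/(z - 5/12) = z^(-3)/(z - 5/12)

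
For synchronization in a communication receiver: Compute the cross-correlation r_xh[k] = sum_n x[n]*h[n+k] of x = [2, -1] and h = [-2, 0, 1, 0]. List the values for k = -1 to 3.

Both sequences indexed from 0 and zero outside their support.
Lags with overlap: k = -1 to 3.
  r_xh[-1] = x[1]*h[0] = 2
  r_xh[0] = x[0]*h[0] + x[1]*h[1] = -4
  r_xh[1] = x[0]*h[1] + x[1]*h[2] = -1
  r_xh[2] = x[0]*h[2] + x[1]*h[3] = 2
  r_xh[3] = x[0]*h[3] = 0
r_xh = [2, -4, -1, 2, 0] (for k = -1, ..., 3)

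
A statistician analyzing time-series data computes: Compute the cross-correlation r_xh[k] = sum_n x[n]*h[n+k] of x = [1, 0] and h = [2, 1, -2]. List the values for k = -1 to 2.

Both sequences indexed from 0 and zero outside their support.
Lags with overlap: k = -1 to 2.
  r_xh[-1] = x[1]*h[0] = 0
  r_xh[0] = x[0]*h[0] + x[1]*h[1] = 2
  r_xh[1] = x[0]*h[1] + x[1]*h[2] = 1
  r_xh[2] = x[0]*h[2] = -2
r_xh = [0, 2, 1, -2] (for k = -1, ..., 2)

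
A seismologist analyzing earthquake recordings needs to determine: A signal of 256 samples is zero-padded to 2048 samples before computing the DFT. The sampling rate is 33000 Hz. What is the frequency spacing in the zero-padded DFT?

Original DFT: N = 256, resolution = f_s/N = 33000/256 = 4125/32 Hz
Zero-padded DFT: N = 2048, resolution = f_s/N = 33000/2048 = 4125/256 Hz
Zero-padding interpolates the spectrum (finer frequency grid)
but does NOT improve the true spectral resolution (ability to resolve close frequencies).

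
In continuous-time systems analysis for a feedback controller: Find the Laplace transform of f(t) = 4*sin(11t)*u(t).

Standard pair: sin(wt)*u(t) <-> w/(s^2+w^2)
With w = 11: L{4*sin(11t)*u(t)} = 44/(s^2+121)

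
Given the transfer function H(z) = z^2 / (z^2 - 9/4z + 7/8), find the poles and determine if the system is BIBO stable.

Poles are roots of the denominator: z^2 - 9/4z + 7/8 = 0.
Quadratic formula: z = [-(-9/4) +/- sqrt((-9/4)^2 - 4*(7/8))] / 2
Discriminant = 81/16 - 7/2 = 25/16; sqrt = 5/4.
z = (9/4 +/- 5/4) / 2 => z = 7/4 or z = 1/2.
|p1| = 7/4, |p2| = 1/2.
For BIBO stability, all poles must lie inside the unit circle (|p| < 1).
System is UNSTABLE since at least one |p| >= 1.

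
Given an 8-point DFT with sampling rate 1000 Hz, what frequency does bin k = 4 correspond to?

The frequency of DFT bin k is: f_k = k * f_s / N
f_4 = 4 * 1000 / 8 = 500 Hz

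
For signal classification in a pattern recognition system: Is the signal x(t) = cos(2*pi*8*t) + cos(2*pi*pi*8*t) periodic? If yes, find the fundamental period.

f1 = 8 Hz, f2 = 8*pi Hz
Ratio f2/f1 = pi, which is irrational.
Since the frequency ratio is irrational, no common period exists.
The signal is not periodic.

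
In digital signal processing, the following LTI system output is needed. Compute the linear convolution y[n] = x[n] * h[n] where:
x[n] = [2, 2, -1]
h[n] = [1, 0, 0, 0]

y[n] = sum_k x[k]*h[n-k]. Output length = len(x) + len(h) - 1 = 3 + 4 - 1 = 6.
y[0] = 2*1 = 2
y[1] = 2*1 + 2*0 = 2
y[2] = -1*1 + 2*0 + 2*0 = -1
y[3] = -1*0 + 2*0 + 2*0 = 0
y[4] = -1*0 + 2*0 = 0
y[5] = -1*0 = 0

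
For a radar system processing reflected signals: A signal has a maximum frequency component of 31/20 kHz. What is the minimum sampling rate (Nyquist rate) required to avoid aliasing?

By the Nyquist-Shannon sampling theorem,
the minimum sampling rate (Nyquist rate) must be at least 2 * f_max.
Nyquist rate = 2 * 31/20 kHz = 31/10 kHz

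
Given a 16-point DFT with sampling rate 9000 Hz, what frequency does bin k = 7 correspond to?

The frequency of DFT bin k is: f_k = k * f_s / N
f_7 = 7 * 9000 / 16 = 7875/2 Hz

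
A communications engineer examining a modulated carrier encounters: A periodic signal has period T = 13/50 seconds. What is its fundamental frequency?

The fundamental frequency is the reciprocal of the period.
f = 1/T = 1/(13/50) = 50/13 Hz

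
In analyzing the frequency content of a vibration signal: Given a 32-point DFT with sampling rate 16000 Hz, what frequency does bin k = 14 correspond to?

The frequency of DFT bin k is: f_k = k * f_s / N
f_14 = 14 * 16000 / 32 = 7000 Hz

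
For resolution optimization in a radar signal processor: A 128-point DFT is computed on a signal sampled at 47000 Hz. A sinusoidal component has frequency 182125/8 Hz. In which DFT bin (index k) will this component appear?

DFT frequency resolution = f_s/N = 47000/128 = 5875/16 Hz
Bin index k = f_signal / resolution = 182125/8 / 5875/16 = 62
The signal frequency 182125/8 Hz falls in DFT bin k = 62.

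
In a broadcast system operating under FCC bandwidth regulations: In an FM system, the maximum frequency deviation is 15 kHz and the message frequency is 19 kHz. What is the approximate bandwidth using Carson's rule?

Carson's rule: BW = 2*(delta_f + f_m)
= 2*(15 + 19) kHz = 68 kHz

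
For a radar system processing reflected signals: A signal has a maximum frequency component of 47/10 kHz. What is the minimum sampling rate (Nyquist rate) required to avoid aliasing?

By the Nyquist-Shannon sampling theorem,
the minimum sampling rate (Nyquist rate) must be at least 2 * f_max.
Nyquist rate = 2 * 47/10 kHz = 47/5 kHz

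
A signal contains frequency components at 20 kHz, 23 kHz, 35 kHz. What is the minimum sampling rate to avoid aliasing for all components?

The highest frequency component is f_max = 35 kHz.
Nyquist rate = 2 * f_max = 2 * 35 kHz = 70 kHz.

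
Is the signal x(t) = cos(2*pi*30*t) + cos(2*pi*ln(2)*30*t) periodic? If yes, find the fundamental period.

f1 = 30 Hz, f2 = 30*ln(2) Hz
Ratio f2/f1 = ln(2), which is irrational.
Since the frequency ratio is irrational, no common period exists.
The signal is not periodic.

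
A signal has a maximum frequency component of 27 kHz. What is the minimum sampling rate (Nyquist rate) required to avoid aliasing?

By the Nyquist-Shannon sampling theorem,
the minimum sampling rate (Nyquist rate) must be at least 2 * f_max.
Nyquist rate = 2 * 27 kHz = 54 kHz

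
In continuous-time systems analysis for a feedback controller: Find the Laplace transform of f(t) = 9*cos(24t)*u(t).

Standard pair: cos(wt)*u(t) <-> s/(s^2+w^2)
With w = 24: L{9*cos(24t)*u(t)} = 9s/(s^2+576)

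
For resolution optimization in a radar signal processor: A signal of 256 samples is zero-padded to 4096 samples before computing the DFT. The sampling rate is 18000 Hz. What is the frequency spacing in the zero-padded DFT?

Original DFT: N = 256, resolution = f_s/N = 18000/256 = 1125/16 Hz
Zero-padded DFT: N = 4096, resolution = f_s/N = 18000/4096 = 1125/256 Hz
Zero-padding interpolates the spectrum (finer frequency grid)
but does NOT improve the true spectral resolution (ability to resolve close frequencies).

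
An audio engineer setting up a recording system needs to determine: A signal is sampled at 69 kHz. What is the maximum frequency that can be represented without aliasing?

The maximum frequency that can be represented without aliasing
is the Nyquist frequency: f_max = f_s / 2 = 69 kHz / 2 = 69/2 kHz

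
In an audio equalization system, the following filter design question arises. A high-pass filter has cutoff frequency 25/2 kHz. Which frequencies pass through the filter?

A high-pass filter passes all frequencies above the cutoff frequency 25/2 kHz and attenuates lower frequencies.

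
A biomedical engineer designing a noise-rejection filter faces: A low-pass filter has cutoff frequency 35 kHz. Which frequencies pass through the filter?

A low-pass filter passes all frequencies below the cutoff frequency 35 kHz and attenuates higher frequencies.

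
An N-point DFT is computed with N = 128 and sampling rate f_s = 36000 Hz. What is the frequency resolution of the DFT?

DFT frequency resolution = f_s / N
= 36000 / 128 = 1125/4 Hz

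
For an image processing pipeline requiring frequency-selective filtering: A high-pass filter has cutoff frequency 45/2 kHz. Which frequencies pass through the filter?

A high-pass filter passes all frequencies above the cutoff frequency 45/2 kHz and attenuates lower frequencies.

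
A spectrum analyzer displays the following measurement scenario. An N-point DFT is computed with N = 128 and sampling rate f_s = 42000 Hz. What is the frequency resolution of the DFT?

DFT frequency resolution = f_s / N
= 42000 / 128 = 2625/8 Hz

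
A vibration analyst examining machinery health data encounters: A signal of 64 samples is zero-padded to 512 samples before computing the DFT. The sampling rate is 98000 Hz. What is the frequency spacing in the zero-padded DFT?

Original DFT: N = 64, resolution = f_s/N = 98000/64 = 6125/4 Hz
Zero-padded DFT: N = 512, resolution = f_s/N = 98000/512 = 6125/32 Hz
Zero-padding interpolates the spectrum (finer frequency grid)
but does NOT improve the true spectral resolution (ability to resolve close frequencies).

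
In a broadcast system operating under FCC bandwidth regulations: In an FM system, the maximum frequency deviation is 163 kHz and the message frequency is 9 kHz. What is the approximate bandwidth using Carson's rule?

Carson's rule: BW = 2*(delta_f + f_m)
= 2*(163 + 9) kHz = 344 kHz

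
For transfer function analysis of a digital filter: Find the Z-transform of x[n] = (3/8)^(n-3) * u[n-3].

Time-shifting property: if X(z) = Z{x[n]}, then Z{x[n-d]} = z^(-d) * X(z)
X(z) = z/(z - 3/8) for x[n] = (3/8)^n * u[n]
Z{x[n-3]} = z^(-3) * z/(z - 3/8) = z^(-2)/(z - 3/8)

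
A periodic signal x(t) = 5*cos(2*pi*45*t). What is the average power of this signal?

Average power of A*cos(wt) is A^2/2.
P = 5^2 / 2 = 25/2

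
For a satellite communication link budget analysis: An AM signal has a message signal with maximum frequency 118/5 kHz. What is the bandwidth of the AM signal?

In AM (double-sideband), the bandwidth is twice the message frequency.
BW = 2 * f_m = 2 * 118/5 kHz = 236/5 kHz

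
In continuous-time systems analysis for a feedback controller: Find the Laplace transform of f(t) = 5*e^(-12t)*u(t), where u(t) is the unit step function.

Standard Laplace transform pair:
e^(-at)*u(t) <-> 1/(s+a)
With a = 12: L{5*e^(-12t)*u(t)} = 5/(s+12), ROC: Re(s) > -12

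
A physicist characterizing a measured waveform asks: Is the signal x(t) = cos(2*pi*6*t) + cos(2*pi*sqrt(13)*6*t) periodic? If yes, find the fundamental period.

f1 = 6 Hz, f2 = 6*sqrt(13) Hz
Ratio f2/f1 = sqrt(13), which is irrational.
Since the frequency ratio is irrational, no common period exists.
The signal is not periodic.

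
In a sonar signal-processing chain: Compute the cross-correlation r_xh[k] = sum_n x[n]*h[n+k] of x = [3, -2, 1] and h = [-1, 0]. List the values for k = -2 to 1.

Both sequences indexed from 0 and zero outside their support.
Lags with overlap: k = -2 to 1.
  r_xh[-2] = x[2]*h[0] = -1
  r_xh[-1] = x[1]*h[0] + x[2]*h[1] = 2
  r_xh[0] = x[0]*h[0] + x[1]*h[1] = -3
  r_xh[1] = x[0]*h[1] = 0
r_xh = [-1, 2, -3, 0] (for k = -2, ..., 1)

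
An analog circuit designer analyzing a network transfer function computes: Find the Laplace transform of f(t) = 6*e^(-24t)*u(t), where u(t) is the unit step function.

Standard Laplace transform pair:
e^(-at)*u(t) <-> 1/(s+a)
With a = 24: L{6*e^(-24t)*u(t)} = 6/(s+24), ROC: Re(s) > -24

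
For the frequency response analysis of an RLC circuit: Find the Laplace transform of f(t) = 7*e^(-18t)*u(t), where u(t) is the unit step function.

Standard Laplace transform pair:
e^(-at)*u(t) <-> 1/(s+a)
With a = 18: L{7*e^(-18t)*u(t)} = 7/(s+18), ROC: Re(s) > -18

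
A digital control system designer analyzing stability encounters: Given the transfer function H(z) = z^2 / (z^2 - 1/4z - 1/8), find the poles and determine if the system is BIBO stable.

Poles are roots of the denominator: z^2 - 1/4z - 1/8 = 0.
Quadratic formula: z = [-(-1/4) +/- sqrt((-1/4)^2 - 4*(-1/8))] / 2
Discriminant = 1/16 + 1/2 = 9/16; sqrt = 3/4.
z = (1/4 +/- 3/4) / 2 => z = 1/2 or z = -1/4.
|p1| = 1/4, |p2| = 1/2.
For BIBO stability, all poles must lie inside the unit circle (|p| < 1).
System is STABLE since both |p| < 1.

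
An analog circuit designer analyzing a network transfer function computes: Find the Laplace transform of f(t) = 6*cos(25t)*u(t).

Standard pair: cos(wt)*u(t) <-> s/(s^2+w^2)
With w = 25: L{6*cos(25t)*u(t)} = 6s/(s^2+625)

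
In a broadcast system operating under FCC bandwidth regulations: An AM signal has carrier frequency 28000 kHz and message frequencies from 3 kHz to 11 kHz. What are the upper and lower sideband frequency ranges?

Upper sideband (USB) = fc + [fm_low, fm_high] = 28000 + [3, 11] = [28003, 28011] kHz
Lower sideband (LSB) = fc - [fm_high, fm_low] = 28000 - [11, 3] = [27989, 27997] kHz
Total occupied spectrum: 27989 kHz to 28011 kHz (plus carrier at 28000 kHz)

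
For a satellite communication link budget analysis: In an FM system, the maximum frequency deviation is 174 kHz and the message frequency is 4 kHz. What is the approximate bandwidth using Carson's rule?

Carson's rule: BW = 2*(delta_f + f_m)
= 2*(174 + 4) kHz = 356 kHz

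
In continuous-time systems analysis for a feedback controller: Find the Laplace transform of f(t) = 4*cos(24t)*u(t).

Standard pair: cos(wt)*u(t) <-> s/(s^2+w^2)
With w = 24: L{4*cos(24t)*u(t)} = 4s/(s^2+576)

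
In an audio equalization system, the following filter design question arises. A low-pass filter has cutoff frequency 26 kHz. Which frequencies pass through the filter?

A low-pass filter passes all frequencies below the cutoff frequency 26 kHz and attenuates higher frequencies.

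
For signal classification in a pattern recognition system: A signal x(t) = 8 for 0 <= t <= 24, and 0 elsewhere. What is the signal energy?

Energy = integral of |x(t)|^2 dt over the signal duration
= 8^2 * 24 = 64 * 24 = 1536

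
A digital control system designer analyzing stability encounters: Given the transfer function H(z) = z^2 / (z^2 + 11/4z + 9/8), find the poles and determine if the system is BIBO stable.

Poles are roots of the denominator: z^2 + 11/4z + 9/8 = 0.
Quadratic formula: z = [-(11/4) +/- sqrt((11/4)^2 - 4*(9/8))] / 2
Discriminant = 121/16 - 9/2 = 49/16; sqrt = 7/4.
z = (-11/4 +/- 7/4) / 2 => z = -1/2 or z = -9/4.
|p1| = 9/4, |p2| = 1/2.
For BIBO stability, all poles must lie inside the unit circle (|p| < 1).
System is UNSTABLE since at least one |p| >= 1.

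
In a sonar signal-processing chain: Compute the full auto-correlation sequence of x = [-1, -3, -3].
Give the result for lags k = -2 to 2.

r_xx[k] = sum_m x[m]*x[m+k], indexed from 0, for k = -2 to 2:
  r_xx[-2] = x[2]*x[0] = 3
  r_xx[-1] = x[1]*x[0] + x[2]*x[1] = 12
  r_xx[0] = x[0]*x[0] + x[1]*x[1] + x[2]*x[2] = 19
  r_xx[1] = x[0]*x[1] + x[1]*x[2] = 12
  r_xx[2] = x[0]*x[2] = 3
r_xx = [3, 12, 19, 12, 3]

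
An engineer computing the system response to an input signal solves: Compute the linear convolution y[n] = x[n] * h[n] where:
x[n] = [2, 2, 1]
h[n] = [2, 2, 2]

y[n] = sum_k x[k]*h[n-k]. Output length = len(x) + len(h) - 1 = 3 + 3 - 1 = 5.
y[0] = 2*2 = 4
y[1] = 2*2 + 2*2 = 8
y[2] = 1*2 + 2*2 + 2*2 = 10
y[3] = 1*2 + 2*2 = 6
y[4] = 1*2 = 2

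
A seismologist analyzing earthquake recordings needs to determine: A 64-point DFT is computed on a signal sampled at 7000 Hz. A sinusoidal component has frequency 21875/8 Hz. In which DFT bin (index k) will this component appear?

DFT frequency resolution = f_s/N = 7000/64 = 875/8 Hz
Bin index k = f_signal / resolution = 21875/8 / 875/8 = 25
The signal frequency 21875/8 Hz falls in DFT bin k = 25.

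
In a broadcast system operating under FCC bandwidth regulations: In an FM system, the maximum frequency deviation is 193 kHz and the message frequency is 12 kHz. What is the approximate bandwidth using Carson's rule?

Carson's rule: BW = 2*(delta_f + f_m)
= 2*(193 + 12) kHz = 410 kHz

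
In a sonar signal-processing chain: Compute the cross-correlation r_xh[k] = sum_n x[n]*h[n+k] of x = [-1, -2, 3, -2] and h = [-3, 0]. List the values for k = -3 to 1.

Both sequences indexed from 0 and zero outside their support.
Lags with overlap: k = -3 to 1.
  r_xh[-3] = x[3]*h[0] = 6
  r_xh[-2] = x[2]*h[0] + x[3]*h[1] = -9
  r_xh[-1] = x[1]*h[0] + x[2]*h[1] = 6
  r_xh[0] = x[0]*h[0] + x[1]*h[1] = 3
  r_xh[1] = x[0]*h[1] = 0
r_xh = [6, -9, 6, 3, 0] (for k = -3, ..., 1)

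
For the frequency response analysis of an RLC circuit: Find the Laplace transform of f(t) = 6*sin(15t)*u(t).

Standard pair: sin(wt)*u(t) <-> w/(s^2+w^2)
With w = 15: L{6*sin(15t)*u(t)} = 90/(s^2+225)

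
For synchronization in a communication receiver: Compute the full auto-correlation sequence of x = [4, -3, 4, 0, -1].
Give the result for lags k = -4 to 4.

r_xx[k] = sum_m x[m]*x[m+k], indexed from 0, for k = -4 to 4:
  r_xx[-4] = x[4]*x[0] = -4
  r_xx[-3] = x[3]*x[0] + x[4]*x[1] = 3
  r_xx[-2] = x[2]*x[0] + x[3]*x[1] + x[4]*x[2] = 12
  r_xx[-1] = x[1]*x[0] + x[2]*x[1] + x[3]*x[2] + x[4]*x[3] = -24
  r_xx[0] = x[0]*x[0] + x[1]*x[1] + x[2]*x[2] + x[3]*x[3] + x[4]*x[4] = 42
  r_xx[1] = x[0]*x[1] + x[1]*x[2] + x[2]*x[3] + x[3]*x[4] = -24
  r_xx[2] = x[0]*x[2] + x[1]*x[3] + x[2]*x[4] = 12
  r_xx[3] = x[0]*x[3] + x[1]*x[4] = 3
  r_xx[4] = x[0]*x[4] = -4
r_xx = [-4, 3, 12, -24, 42, -24, 12, 3, -4]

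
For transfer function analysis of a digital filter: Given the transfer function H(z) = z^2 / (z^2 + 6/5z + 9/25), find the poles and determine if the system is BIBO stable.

Poles are roots of the denominator: z^2 + 6/5z + 9/25 = 0.
Quadratic formula: z = [-(6/5) +/- sqrt((6/5)^2 - 4*(9/25))] / 2
Discriminant = 36/25 - 36/25 = 0; sqrt = 0.
z = (-6/5 +/- 0) / 2 = -3/5 (repeated root).
|p1| = 3/5, |p2| = 3/5.
For BIBO stability, all poles must lie inside the unit circle (|p| < 1).
System is STABLE since both |p| < 1.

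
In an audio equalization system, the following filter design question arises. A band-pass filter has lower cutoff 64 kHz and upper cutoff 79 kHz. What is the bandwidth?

Bandwidth = f_high - f_low
= 79 kHz - 64 kHz = 15 kHz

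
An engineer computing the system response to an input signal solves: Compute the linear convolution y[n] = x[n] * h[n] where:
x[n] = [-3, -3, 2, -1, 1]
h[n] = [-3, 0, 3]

y[n] = sum_k x[k]*h[n-k]. Output length = len(x) + len(h) - 1 = 5 + 3 - 1 = 7.
y[0] = -3*-3 = 9
y[1] = -3*-3 + -3*0 = 9
y[2] = 2*-3 + -3*0 + -3*3 = -15
y[3] = -1*-3 + 2*0 + -3*3 = -6
y[4] = 1*-3 + -1*0 + 2*3 = 3
y[5] = 1*0 + -1*3 = -3
y[6] = 1*3 = 3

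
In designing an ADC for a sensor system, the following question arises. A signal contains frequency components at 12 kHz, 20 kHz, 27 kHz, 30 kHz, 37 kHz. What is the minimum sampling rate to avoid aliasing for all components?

The highest frequency component is f_max = 37 kHz.
Nyquist rate = 2 * f_max = 2 * 37 kHz = 74 kHz.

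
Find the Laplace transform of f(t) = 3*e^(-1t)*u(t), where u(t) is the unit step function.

Standard Laplace transform pair:
e^(-at)*u(t) <-> 1/(s+a)
With a = 1: L{3*e^(-1t)*u(t)} = 3/(s+1), ROC: Re(s) > -1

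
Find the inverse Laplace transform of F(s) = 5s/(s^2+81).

Standard pair: s/(s^2+w^2) <-> cos(wt)*u(t)
With k=5, w=9: f(t) = 5*cos(9t)*u(t)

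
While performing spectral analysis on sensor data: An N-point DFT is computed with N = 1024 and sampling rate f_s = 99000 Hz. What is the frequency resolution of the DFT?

DFT frequency resolution = f_s / N
= 99000 / 1024 = 12375/128 Hz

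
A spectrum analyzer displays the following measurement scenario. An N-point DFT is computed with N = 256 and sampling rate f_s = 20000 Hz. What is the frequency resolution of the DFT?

DFT frequency resolution = f_s / N
= 20000 / 256 = 625/8 Hz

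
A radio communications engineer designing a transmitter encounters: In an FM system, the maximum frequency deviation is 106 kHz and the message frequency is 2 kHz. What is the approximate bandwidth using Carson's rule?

Carson's rule: BW = 2*(delta_f + f_m)
= 2*(106 + 2) kHz = 216 kHz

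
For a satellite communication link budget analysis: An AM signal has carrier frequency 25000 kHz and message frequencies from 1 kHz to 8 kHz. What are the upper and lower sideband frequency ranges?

Upper sideband (USB) = fc + [fm_low, fm_high] = 25000 + [1, 8] = [25001, 25008] kHz
Lower sideband (LSB) = fc - [fm_high, fm_low] = 25000 - [8, 1] = [24992, 24999] kHz
Total occupied spectrum: 24992 kHz to 25008 kHz (plus carrier at 25000 kHz)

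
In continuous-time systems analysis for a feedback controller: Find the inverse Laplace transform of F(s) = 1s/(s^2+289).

Standard pair: s/(s^2+w^2) <-> cos(wt)*u(t)
With k=1, w=17: f(t) = cos(17t)*u(t)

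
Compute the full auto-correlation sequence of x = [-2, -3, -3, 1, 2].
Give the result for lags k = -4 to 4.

r_xx[k] = sum_m x[m]*x[m+k], indexed from 0, for k = -4 to 4:
  r_xx[-4] = x[4]*x[0] = -4
  r_xx[-3] = x[3]*x[0] + x[4]*x[1] = -8
  r_xx[-2] = x[2]*x[0] + x[3]*x[1] + x[4]*x[2] = -3
  r_xx[-1] = x[1]*x[0] + x[2]*x[1] + x[3]*x[2] + x[4]*x[3] = 14
  r_xx[0] = x[0]*x[0] + x[1]*x[1] + x[2]*x[2] + x[3]*x[3] + x[4]*x[4] = 27
  r_xx[1] = x[0]*x[1] + x[1]*x[2] + x[2]*x[3] + x[3]*x[4] = 14
  r_xx[2] = x[0]*x[2] + x[1]*x[3] + x[2]*x[4] = -3
  r_xx[3] = x[0]*x[3] + x[1]*x[4] = -8
  r_xx[4] = x[0]*x[4] = -4
r_xx = [-4, -8, -3, 14, 27, 14, -3, -8, -4]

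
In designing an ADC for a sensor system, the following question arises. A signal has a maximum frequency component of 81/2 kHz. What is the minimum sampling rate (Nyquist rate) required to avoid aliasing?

By the Nyquist-Shannon sampling theorem,
the minimum sampling rate (Nyquist rate) must be at least 2 * f_max.
Nyquist rate = 2 * 81/2 kHz = 81 kHz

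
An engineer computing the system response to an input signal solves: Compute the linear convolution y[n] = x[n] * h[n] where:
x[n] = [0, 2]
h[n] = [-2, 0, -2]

y[n] = sum_k x[k]*h[n-k]. Output length = len(x) + len(h) - 1 = 2 + 3 - 1 = 4.
y[0] = 0*-2 = 0
y[1] = 2*-2 + 0*0 = -4
y[2] = 2*0 + 0*-2 = 0
y[3] = 2*-2 = -4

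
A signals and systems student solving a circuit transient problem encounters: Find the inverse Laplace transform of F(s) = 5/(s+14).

Standard pair: k/(s+a) <-> k*e^(-at)*u(t)
With k=5, a=14: f(t) = 5*e^(-14t)*u(t)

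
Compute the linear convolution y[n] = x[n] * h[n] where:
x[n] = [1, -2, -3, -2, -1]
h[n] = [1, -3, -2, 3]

y[n] = sum_k x[k]*h[n-k]. Output length = len(x) + len(h) - 1 = 5 + 4 - 1 = 8.
y[0] = 1*1 = 1
y[1] = -2*1 + 1*-3 = -5
y[2] = -3*1 + -2*-3 + 1*-2 = 1
y[3] = -2*1 + -3*-3 + -2*-2 + 1*3 = 14
y[4] = -1*1 + -2*-3 + -3*-2 + -2*3 = 5
y[5] = -1*-3 + -2*-2 + -3*3 = -2
y[6] = -1*-2 + -2*3 = -4
y[7] = -1*3 = -3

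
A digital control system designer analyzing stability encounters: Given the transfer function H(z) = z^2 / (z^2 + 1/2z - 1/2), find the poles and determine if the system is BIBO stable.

Poles are roots of the denominator: z^2 + 1/2z - 1/2 = 0.
Quadratic formula: z = [-(1/2) +/- sqrt((1/2)^2 - 4*(-1/2))] / 2
Discriminant = 1/4 + 2 = 9/4; sqrt = 3/2.
z = (-1/2 +/- 3/2) / 2 => z = 1/2 or z = -1.
|p1| = 1, |p2| = 1/2.
For BIBO stability, all poles must lie inside the unit circle (|p| < 1).
System is UNSTABLE since at least one |p| >= 1.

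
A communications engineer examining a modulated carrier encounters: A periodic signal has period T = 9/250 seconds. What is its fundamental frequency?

The fundamental frequency is the reciprocal of the period.
f = 1/T = 1/(9/250) = 250/9 Hz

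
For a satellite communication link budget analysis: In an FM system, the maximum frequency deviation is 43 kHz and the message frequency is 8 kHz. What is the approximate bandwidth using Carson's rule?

Carson's rule: BW = 2*(delta_f + f_m)
= 2*(43 + 8) kHz = 102 kHz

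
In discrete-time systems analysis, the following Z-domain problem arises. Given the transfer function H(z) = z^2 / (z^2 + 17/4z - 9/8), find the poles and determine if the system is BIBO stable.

Poles are roots of the denominator: z^2 + 17/4z - 9/8 = 0.
Quadratic formula: z = [-(17/4) +/- sqrt((17/4)^2 - 4*(-9/8))] / 2
Discriminant = 289/16 + 9/2 = 361/16; sqrt = 19/4.
z = (-17/4 +/- 19/4) / 2 => z = 1/4 or z = -9/2.
|p1| = 9/2, |p2| = 1/4.
For BIBO stability, all poles must lie inside the unit circle (|p| < 1).
System is UNSTABLE since at least one |p| >= 1.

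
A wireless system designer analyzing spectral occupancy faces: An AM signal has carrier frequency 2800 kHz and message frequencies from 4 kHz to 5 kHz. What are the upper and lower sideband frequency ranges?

Upper sideband (USB) = fc + [fm_low, fm_high] = 2800 + [4, 5] = [2804, 2805] kHz
Lower sideband (LSB) = fc - [fm_high, fm_low] = 2800 - [5, 4] = [2795, 2796] kHz
Total occupied spectrum: 2795 kHz to 2805 kHz (plus carrier at 2800 kHz)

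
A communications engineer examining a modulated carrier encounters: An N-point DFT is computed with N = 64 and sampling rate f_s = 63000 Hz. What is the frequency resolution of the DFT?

DFT frequency resolution = f_s / N
= 63000 / 64 = 7875/8 Hz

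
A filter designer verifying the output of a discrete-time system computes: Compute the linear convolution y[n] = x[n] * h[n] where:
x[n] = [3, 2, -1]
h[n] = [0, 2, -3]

y[n] = sum_k x[k]*h[n-k]. Output length = len(x) + len(h) - 1 = 3 + 3 - 1 = 5.
y[0] = 3*0 = 0
y[1] = 2*0 + 3*2 = 6
y[2] = -1*0 + 2*2 + 3*-3 = -5
y[3] = -1*2 + 2*-3 = -8
y[4] = -1*-3 = 3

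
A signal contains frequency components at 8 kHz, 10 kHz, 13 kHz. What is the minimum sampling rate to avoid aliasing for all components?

The highest frequency component is f_max = 13 kHz.
Nyquist rate = 2 * f_max = 2 * 13 kHz = 26 kHz.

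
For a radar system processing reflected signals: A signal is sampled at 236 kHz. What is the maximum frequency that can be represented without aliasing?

The maximum frequency that can be represented without aliasing
is the Nyquist frequency: f_max = f_s / 2 = 236 kHz / 2 = 118 kHz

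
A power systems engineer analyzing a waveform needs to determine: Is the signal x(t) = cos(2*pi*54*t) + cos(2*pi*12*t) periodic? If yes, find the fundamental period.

f1 = 54 Hz, f2 = 12 Hz
Period T1 = 1/54, T2 = 1/12
Ratio T1/T2 = 12/54, which is rational.
The signal is periodic with fundamental period T = 1/GCD(54,12) = 1/6 s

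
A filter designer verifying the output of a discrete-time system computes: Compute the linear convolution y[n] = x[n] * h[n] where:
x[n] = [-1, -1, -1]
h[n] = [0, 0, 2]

y[n] = sum_k x[k]*h[n-k]. Output length = len(x) + len(h) - 1 = 3 + 3 - 1 = 5.
y[0] = -1*0 = 0
y[1] = -1*0 + -1*0 = 0
y[2] = -1*0 + -1*0 + -1*2 = -2
y[3] = -1*0 + -1*2 = -2
y[4] = -1*2 = -2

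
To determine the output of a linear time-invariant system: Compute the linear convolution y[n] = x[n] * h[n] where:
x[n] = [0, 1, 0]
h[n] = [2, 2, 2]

y[n] = sum_k x[k]*h[n-k]. Output length = len(x) + len(h) - 1 = 3 + 3 - 1 = 5.
y[0] = 0*2 = 0
y[1] = 1*2 + 0*2 = 2
y[2] = 0*2 + 1*2 + 0*2 = 2
y[3] = 0*2 + 1*2 = 2
y[4] = 0*2 = 0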